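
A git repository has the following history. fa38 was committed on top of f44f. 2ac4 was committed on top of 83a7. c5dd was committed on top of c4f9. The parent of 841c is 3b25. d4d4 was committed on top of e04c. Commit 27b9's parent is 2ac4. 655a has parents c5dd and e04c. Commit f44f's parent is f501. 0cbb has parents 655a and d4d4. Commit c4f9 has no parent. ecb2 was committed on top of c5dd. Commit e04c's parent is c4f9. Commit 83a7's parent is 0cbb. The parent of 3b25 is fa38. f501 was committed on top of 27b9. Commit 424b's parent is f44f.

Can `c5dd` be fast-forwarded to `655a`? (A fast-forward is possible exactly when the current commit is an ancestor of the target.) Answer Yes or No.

A fast-forward from c5dd to 655a is possible iff c5dd is an ancestor of 655a.
Ancestors of 655a: {655a, c4f9, c5dd, e04c}.
c5dd is among them, so fast-forward is possible.

Yes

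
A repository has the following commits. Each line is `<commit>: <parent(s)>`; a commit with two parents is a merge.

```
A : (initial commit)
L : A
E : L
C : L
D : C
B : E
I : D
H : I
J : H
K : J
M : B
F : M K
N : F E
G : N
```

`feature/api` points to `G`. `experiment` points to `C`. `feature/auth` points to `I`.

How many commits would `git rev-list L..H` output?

4

Reachable from H: {A, C, D, H, I, L}.
Reachable from L: {A, L}.
In H's history but not L's: {C, D, H, I} — 4 commits.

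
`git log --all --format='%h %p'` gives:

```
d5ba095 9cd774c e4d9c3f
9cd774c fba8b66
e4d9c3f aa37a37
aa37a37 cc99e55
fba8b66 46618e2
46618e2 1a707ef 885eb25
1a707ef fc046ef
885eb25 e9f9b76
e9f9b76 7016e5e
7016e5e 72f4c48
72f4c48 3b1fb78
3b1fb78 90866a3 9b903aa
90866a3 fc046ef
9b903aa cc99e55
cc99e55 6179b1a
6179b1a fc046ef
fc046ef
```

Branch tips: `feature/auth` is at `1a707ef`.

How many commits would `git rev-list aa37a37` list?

4

Walking parent pointers from aa37a37: reachable set = {6179b1a, aa37a37, cc99e55, fc046ef}.
That is 4 commits.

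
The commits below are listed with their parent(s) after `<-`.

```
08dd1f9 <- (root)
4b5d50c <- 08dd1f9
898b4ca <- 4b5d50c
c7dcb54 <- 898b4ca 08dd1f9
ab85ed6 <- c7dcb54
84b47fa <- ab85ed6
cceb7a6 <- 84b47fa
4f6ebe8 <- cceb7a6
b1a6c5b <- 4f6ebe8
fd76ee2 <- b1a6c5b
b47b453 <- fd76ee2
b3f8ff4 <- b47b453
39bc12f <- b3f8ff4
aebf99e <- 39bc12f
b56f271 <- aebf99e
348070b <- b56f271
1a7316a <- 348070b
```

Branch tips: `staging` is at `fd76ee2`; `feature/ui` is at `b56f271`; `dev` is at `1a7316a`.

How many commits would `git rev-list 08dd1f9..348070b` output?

15

Reachable from 348070b: {08dd1f9, 348070b, 39bc12f, 4b5d50c, 4f6ebe8, 84b47fa, 898b4ca, ab85ed6, aebf99e, b1a6c5b, b3f8ff4, b47b453, b56f271, c7dcb54, cceb7a6, fd76ee2}.
Reachable from 08dd1f9: {08dd1f9}.
In 348070b's history but not 08dd1f9's: {348070b, 39bc12f, 4b5d50c, 4f6ebe8, 84b47fa, 898b4ca, ab85ed6, aebf99e, b1a6c5b, b3f8ff4, b47b453, b56f271, c7dcb54, cceb7a6, fd76ee2} — 15 commits.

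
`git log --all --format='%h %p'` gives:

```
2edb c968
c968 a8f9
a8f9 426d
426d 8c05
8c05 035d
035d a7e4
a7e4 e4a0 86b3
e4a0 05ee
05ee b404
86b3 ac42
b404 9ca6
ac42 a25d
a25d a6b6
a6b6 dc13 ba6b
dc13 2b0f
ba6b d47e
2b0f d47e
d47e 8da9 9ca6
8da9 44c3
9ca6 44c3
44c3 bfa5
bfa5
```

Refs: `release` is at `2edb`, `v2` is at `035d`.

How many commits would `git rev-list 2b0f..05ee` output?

Reachable from 05ee: {05ee, 44c3, 9ca6, b404, bfa5}.
Reachable from 2b0f: {2b0f, 44c3, 8da9, 9ca6, bfa5, d47e}.
In 05ee's history but not 2b0f's: {05ee, b404} — 2 commits.

2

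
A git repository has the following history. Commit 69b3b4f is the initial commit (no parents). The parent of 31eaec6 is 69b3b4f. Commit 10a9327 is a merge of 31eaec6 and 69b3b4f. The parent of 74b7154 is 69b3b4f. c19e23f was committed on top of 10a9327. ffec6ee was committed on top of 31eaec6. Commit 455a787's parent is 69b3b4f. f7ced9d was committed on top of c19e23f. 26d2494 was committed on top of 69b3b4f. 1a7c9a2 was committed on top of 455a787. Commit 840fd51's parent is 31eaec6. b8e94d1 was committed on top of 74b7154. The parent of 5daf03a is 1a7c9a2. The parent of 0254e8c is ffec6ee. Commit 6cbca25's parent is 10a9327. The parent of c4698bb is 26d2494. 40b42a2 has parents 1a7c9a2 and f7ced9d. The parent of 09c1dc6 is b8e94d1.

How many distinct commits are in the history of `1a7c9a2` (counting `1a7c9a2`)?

Walking parent pointers from 1a7c9a2: reachable set = {1a7c9a2, 455a787, 69b3b4f}.
That is 3 commits.

3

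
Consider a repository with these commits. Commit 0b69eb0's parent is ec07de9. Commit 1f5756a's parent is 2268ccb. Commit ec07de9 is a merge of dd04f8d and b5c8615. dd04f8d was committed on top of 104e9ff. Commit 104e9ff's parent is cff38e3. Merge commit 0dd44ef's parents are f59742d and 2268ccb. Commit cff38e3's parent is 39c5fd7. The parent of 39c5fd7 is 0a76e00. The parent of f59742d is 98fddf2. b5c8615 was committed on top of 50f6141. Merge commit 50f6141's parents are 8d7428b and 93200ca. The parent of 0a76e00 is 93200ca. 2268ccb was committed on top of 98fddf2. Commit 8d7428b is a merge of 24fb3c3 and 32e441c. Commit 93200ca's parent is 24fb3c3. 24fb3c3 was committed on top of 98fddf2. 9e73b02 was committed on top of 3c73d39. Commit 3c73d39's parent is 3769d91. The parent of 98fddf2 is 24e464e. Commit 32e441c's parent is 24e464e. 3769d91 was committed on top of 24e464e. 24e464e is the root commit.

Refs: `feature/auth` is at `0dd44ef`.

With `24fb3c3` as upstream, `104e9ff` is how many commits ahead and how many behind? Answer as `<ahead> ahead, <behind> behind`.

5 ahead, 0 behind

Reachable from 104e9ff: {0a76e00, 104e9ff, 24e464e, 24fb3c3, 39c5fd7, 93200ca, 98fddf2, cff38e3}.
Reachable from 24fb3c3: {24e464e, 24fb3c3, 98fddf2}.
Only in 104e9ff's history (ahead): {0a76e00, 104e9ff, 39c5fd7, 93200ca, cff38e3} — 5.
Only in 24fb3c3's history (behind): {} — 0.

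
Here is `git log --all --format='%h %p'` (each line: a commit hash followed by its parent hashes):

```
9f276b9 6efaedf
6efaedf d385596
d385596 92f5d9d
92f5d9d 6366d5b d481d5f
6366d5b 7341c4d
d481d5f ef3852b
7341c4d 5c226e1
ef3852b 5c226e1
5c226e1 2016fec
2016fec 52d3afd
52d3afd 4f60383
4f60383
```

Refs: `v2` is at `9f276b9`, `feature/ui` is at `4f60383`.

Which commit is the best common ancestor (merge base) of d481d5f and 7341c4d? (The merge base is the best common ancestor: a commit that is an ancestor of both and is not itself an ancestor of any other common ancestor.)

5c226e1

Ancestors of d481d5f: {2016fec, 4f60383, 52d3afd, 5c226e1, d481d5f, ef3852b}.
Ancestors of 7341c4d: {2016fec, 4f60383, 52d3afd, 5c226e1, 7341c4d}.
Common ancestors: {2016fec, 4f60383, 52d3afd, 5c226e1}.
Among these, 5c226e1 is not an ancestor of any other common ancestor — it is the merge base.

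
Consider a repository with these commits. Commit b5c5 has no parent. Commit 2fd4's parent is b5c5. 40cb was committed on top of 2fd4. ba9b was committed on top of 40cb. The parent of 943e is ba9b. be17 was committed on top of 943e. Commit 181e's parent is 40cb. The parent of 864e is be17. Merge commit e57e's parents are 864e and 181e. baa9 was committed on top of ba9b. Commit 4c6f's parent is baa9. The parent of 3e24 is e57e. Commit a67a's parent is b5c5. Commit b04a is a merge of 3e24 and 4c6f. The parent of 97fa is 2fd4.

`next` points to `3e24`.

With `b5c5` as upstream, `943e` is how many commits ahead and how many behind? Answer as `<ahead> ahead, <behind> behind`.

Reachable from 943e: {2fd4, 40cb, 943e, b5c5, ba9b}.
Reachable from b5c5: {b5c5}.
Only in 943e's history (ahead): {2fd4, 40cb, 943e, ba9b} — 4.
Only in b5c5's history (behind): {} — 0.

4 ahead, 0 behind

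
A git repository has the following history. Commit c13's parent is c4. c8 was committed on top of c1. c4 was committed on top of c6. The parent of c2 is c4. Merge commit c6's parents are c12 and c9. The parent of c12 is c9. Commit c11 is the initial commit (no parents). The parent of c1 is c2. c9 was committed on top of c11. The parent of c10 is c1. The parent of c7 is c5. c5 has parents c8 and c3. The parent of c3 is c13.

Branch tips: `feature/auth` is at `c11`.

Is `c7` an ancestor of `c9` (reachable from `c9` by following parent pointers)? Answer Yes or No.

No

Ancestors of c9: {c11, c9}.
c7 is not in that set, so it is not an ancestor of c9.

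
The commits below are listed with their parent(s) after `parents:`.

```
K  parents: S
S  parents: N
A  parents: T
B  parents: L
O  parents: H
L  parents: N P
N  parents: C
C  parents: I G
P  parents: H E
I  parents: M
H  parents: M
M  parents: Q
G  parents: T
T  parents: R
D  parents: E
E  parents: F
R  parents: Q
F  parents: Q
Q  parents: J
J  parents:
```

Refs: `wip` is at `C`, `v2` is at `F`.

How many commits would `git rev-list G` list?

Walking parent pointers from G: reachable set = {G, J, Q, R, T}.
That is 5 commits.

5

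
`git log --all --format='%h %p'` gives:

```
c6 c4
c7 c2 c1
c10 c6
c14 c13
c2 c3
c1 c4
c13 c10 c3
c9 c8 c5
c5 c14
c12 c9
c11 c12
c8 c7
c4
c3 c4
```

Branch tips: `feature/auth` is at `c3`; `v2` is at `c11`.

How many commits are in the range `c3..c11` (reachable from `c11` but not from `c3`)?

Reachable from c11: {c1, c10, c11, c12, c13, c14, c2, c3, c4, c5, c6, c7, c8, c9}.
Reachable from c3: {c3, c4}.
In c11's history but not c3's: {c1, c10, c11, c12, c13, c14, c2, c5, c6, c7, c8, c9} — 12 commits.

12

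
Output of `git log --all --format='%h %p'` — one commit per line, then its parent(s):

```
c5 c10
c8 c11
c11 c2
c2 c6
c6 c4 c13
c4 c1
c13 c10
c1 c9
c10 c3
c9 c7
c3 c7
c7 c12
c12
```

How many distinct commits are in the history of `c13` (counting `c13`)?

5

Walking parent pointers from c13: reachable set = {c10, c12, c13, c3, c7}.
That is 5 commits.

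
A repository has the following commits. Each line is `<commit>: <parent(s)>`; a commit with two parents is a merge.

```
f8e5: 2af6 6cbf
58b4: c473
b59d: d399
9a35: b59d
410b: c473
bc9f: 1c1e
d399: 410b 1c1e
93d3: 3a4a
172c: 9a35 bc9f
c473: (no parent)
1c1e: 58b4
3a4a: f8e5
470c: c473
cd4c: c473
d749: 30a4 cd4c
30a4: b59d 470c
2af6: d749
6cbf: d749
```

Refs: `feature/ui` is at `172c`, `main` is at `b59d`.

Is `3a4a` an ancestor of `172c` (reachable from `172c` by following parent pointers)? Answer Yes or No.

No

Ancestors of 172c: {172c, 1c1e, 410b, 58b4, 9a35, b59d, bc9f, c473, d399}.
3a4a is not in that set, so it is not an ancestor of 172c.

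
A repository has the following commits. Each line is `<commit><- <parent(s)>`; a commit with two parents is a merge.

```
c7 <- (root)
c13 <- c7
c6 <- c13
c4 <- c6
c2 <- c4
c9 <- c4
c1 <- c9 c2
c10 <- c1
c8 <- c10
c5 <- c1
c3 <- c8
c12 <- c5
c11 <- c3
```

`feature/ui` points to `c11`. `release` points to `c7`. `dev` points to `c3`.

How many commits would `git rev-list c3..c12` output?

Reachable from c12: {c1, c12, c13, c2, c4, c5, c6, c7, c9}.
Reachable from c3: {c1, c10, c13, c2, c3, c4, c6, c7, c8, c9}.
In c12's history but not c3's: {c12, c5} — 2 commits.

2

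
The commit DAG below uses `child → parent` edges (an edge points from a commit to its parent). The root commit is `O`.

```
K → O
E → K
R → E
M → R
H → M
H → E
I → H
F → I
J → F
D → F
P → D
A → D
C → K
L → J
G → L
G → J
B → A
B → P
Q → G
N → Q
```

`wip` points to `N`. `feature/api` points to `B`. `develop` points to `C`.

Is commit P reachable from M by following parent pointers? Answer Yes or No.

Ancestors of M: {E, K, M, O, R}.
P is not in that set, so it is not an ancestor of M.

No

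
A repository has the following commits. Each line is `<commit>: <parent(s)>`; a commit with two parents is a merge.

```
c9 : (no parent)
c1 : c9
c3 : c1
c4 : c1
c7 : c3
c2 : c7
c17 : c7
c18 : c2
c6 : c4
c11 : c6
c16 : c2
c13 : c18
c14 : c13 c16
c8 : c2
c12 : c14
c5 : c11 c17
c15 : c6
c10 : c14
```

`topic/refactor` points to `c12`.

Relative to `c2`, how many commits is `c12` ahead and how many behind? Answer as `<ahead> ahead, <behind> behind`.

5 ahead, 0 behind

Reachable from c12: {c1, c12, c13, c14, c16, c18, c2, c3, c7, c9}.
Reachable from c2: {c1, c2, c3, c7, c9}.
Only in c12's history (ahead): {c12, c13, c14, c16, c18} — 5.
Only in c2's history (behind): {} — 0.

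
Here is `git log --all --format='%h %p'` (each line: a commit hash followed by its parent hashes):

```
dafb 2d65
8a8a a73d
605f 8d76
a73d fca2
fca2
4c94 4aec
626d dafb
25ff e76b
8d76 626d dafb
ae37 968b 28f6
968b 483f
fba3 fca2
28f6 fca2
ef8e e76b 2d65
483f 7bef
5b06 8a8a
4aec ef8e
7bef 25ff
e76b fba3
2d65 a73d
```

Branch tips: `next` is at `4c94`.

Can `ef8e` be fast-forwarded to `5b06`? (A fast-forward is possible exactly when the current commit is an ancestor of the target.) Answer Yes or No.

A fast-forward from ef8e to 5b06 is possible iff ef8e is an ancestor of 5b06.
Ancestors of 5b06: {5b06, 8a8a, a73d, fca2}.
ef8e is not among them, so fast-forward is not possible.

No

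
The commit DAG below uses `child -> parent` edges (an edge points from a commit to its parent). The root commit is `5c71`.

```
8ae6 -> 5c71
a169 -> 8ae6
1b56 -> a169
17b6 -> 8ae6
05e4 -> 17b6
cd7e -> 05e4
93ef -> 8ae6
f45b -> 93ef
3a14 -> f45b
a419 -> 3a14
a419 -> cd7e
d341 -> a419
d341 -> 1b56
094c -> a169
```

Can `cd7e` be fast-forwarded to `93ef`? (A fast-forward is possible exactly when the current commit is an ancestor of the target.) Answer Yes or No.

No

A fast-forward from cd7e to 93ef is possible iff cd7e is an ancestor of 93ef.
Ancestors of 93ef: {5c71, 8ae6, 93ef}.
cd7e is not among them, so fast-forward is not possible.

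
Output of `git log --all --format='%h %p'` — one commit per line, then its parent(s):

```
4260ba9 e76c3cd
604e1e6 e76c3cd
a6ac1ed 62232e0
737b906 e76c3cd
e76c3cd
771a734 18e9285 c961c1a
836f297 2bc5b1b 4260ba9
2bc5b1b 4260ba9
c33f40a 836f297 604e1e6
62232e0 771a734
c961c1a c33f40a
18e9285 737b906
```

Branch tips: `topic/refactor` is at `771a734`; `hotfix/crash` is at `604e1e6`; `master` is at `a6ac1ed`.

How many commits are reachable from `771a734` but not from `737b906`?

Reachable from 771a734: {18e9285, 2bc5b1b, 4260ba9, 604e1e6, 737b906, 771a734, 836f297, c33f40a, c961c1a, e76c3cd}.
Reachable from 737b906: {737b906, e76c3cd}.
In 771a734's history but not 737b906's: {18e9285, 2bc5b1b, 4260ba9, 604e1e6, 771a734, 836f297, c33f40a, c961c1a} — 8 commits.

8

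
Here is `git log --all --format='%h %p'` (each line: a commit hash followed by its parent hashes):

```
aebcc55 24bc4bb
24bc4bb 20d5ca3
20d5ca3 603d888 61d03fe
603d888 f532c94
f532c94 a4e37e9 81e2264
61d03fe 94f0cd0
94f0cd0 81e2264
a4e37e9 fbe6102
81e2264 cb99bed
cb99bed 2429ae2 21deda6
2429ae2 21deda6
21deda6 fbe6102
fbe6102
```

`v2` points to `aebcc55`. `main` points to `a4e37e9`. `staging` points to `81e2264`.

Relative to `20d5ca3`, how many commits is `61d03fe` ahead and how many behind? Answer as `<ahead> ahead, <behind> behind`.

Reachable from 61d03fe: {21deda6, 2429ae2, 61d03fe, 81e2264, 94f0cd0, cb99bed, fbe6102}.
Reachable from 20d5ca3: {20d5ca3, 21deda6, 2429ae2, 603d888, 61d03fe, 81e2264, 94f0cd0, a4e37e9, cb99bed, f532c94, fbe6102}.
Only in 61d03fe's history (ahead): {} — 0.
Only in 20d5ca3's history (behind): {20d5ca3, 603d888, a4e37e9, f532c94} — 4.

0 ahead, 4 behind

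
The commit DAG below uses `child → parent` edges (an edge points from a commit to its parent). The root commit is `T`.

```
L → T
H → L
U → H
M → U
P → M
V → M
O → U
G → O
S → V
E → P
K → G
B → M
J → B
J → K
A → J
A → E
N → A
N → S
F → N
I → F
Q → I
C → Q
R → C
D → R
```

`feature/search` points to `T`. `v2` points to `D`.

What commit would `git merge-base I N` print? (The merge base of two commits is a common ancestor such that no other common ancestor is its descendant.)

N

Ancestors of I: {A, B, E, F, G, H, I, J, K, L, M, N, O, P, S, T, U, V}.
Ancestors of N: {A, B, E, G, H, J, K, L, M, N, O, P, S, T, U, V}.
Common ancestors: {A, B, E, G, H, J, K, L, M, N, O, P, S, T, U, V}.
Among these, N is not an ancestor of any other common ancestor — it is the merge base.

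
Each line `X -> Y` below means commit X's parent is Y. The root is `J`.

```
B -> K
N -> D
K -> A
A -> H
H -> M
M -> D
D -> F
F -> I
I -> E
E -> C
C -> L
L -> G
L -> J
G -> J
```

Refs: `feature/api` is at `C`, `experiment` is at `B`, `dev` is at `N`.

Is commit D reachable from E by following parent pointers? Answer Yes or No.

Ancestors of E: {C, E, G, J, L}.
D is not in that set, so it is not an ancestor of E.

No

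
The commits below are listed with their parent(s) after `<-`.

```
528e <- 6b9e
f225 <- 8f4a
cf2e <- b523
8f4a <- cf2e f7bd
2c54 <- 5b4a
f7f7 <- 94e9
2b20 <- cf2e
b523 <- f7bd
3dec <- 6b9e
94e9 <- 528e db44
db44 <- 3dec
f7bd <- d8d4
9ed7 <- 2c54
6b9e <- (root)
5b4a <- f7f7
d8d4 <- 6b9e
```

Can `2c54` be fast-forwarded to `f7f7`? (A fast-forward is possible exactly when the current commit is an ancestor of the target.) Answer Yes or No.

A fast-forward from 2c54 to f7f7 is possible iff 2c54 is an ancestor of f7f7.
Ancestors of f7f7: {3dec, 528e, 6b9e, 94e9, db44, f7f7}.
2c54 is not among them, so fast-forward is not possible.

No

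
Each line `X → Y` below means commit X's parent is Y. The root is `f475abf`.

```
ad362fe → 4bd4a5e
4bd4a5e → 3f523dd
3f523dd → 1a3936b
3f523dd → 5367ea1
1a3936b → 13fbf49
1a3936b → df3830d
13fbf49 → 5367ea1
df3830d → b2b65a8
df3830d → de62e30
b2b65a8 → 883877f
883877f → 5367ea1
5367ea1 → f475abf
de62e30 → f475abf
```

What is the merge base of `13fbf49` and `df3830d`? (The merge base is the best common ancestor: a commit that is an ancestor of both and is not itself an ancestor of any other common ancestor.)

5367ea1

Ancestors of 13fbf49: {13fbf49, 5367ea1, f475abf}.
Ancestors of df3830d: {5367ea1, 883877f, b2b65a8, de62e30, df3830d, f475abf}.
Common ancestors: {5367ea1, f475abf}.
Among these, 5367ea1 is not an ancestor of any other common ancestor — it is the merge base.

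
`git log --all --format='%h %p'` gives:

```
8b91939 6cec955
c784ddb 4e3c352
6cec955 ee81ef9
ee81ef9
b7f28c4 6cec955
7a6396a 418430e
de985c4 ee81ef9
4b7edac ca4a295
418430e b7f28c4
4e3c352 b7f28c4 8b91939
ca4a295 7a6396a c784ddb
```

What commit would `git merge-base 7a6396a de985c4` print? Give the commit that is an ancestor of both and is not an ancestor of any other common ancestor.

ee81ef9

Ancestors of 7a6396a: {418430e, 6cec955, 7a6396a, b7f28c4, ee81ef9}.
Ancestors of de985c4: {de985c4, ee81ef9}.
Common ancestors: {ee81ef9}.
The only common ancestor is ee81ef9, so it is the merge base.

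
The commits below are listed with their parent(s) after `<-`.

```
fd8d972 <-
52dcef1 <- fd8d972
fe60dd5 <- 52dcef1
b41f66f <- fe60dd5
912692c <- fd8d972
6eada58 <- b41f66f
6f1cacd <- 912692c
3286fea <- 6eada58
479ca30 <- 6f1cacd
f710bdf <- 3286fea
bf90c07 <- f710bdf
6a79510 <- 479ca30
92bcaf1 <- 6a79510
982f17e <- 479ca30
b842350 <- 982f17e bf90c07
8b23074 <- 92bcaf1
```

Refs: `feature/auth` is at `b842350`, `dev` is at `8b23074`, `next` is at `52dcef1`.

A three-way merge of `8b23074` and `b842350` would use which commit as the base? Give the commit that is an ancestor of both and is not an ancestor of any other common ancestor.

Ancestors of 8b23074: {479ca30, 6a79510, 6f1cacd, 8b23074, 912692c, 92bcaf1, fd8d972}.
Ancestors of b842350: {3286fea, 479ca30, 52dcef1, 6eada58, 6f1cacd, 912692c, 982f17e, b41f66f, b842350, bf90c07, f710bdf, fd8d972, fe60dd5}.
Common ancestors: {479ca30, 6f1cacd, 912692c, fd8d972}.
Among these, 479ca30 is not an ancestor of any other common ancestor — it is the merge base.

479ca30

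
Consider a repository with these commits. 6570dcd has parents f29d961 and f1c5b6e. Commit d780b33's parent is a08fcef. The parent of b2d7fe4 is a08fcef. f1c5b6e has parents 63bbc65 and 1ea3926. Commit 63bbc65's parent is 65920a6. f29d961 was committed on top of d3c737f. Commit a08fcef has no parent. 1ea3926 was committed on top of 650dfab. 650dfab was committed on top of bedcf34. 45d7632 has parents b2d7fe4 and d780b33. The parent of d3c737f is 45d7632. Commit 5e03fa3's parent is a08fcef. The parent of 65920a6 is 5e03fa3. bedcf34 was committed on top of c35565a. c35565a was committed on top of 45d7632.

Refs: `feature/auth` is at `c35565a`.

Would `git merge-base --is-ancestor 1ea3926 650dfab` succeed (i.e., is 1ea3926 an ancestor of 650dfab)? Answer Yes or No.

No

Ancestors of 650dfab: {45d7632, 650dfab, a08fcef, b2d7fe4, bedcf34, c35565a, d780b33}.
1ea3926 is not in that set, so it is not an ancestor of 650dfab.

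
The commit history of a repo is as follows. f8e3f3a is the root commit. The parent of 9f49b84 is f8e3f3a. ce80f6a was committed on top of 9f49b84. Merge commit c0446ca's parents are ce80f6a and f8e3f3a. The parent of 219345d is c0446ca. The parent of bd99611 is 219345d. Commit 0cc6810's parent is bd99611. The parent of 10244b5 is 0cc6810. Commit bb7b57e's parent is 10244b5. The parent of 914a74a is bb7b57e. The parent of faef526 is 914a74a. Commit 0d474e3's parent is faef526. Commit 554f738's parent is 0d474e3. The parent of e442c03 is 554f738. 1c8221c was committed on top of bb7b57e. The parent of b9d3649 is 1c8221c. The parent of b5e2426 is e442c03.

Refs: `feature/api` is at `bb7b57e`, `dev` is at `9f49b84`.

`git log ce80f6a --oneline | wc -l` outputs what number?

Walking parent pointers from ce80f6a: reachable set = {9f49b84, ce80f6a, f8e3f3a}.
That is 3 commits.

3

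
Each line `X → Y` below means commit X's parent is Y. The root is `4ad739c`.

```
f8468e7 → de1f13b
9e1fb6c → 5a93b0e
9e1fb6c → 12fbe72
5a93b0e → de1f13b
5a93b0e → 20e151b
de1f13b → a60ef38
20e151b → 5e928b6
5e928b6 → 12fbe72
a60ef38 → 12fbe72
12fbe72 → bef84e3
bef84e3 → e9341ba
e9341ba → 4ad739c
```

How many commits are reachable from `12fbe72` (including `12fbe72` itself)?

4

Walking parent pointers from 12fbe72: reachable set = {12fbe72, 4ad739c, bef84e3, e9341ba}.
That is 4 commits.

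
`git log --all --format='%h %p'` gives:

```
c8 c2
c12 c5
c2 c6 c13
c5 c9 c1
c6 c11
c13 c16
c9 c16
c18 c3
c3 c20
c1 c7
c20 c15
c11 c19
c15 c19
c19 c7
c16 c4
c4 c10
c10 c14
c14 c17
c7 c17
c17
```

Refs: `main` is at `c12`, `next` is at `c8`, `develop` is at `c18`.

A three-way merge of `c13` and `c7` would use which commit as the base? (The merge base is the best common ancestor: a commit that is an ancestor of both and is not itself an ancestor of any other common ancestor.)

c17

Ancestors of c13: {c10, c13, c14, c16, c17, c4}.
Ancestors of c7: {c17, c7}.
Common ancestors: {c17}.
The only common ancestor is c17, so it is the merge base.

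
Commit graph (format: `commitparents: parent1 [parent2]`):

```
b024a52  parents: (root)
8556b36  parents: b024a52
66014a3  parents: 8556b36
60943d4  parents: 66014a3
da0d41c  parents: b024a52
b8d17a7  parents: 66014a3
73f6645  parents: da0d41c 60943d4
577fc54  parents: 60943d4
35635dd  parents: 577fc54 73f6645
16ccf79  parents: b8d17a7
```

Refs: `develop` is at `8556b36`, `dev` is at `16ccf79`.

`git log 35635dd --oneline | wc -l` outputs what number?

8

Walking parent pointers from 35635dd: reachable set = {35635dd, 577fc54, 60943d4, 66014a3, 73f6645, 8556b36, b024a52, da0d41c}.
That is 8 commits.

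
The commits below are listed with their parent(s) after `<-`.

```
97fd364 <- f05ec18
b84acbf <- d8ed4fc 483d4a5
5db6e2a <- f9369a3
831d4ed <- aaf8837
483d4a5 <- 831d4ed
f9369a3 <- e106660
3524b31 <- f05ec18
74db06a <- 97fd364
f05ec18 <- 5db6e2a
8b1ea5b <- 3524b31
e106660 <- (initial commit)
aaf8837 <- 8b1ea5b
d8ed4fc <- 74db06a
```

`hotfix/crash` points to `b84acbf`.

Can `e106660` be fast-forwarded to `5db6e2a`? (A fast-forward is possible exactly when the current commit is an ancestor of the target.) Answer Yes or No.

Yes

A fast-forward from e106660 to 5db6e2a is possible iff e106660 is an ancestor of 5db6e2a.
Ancestors of 5db6e2a: {5db6e2a, e106660, f9369a3}.
e106660 is among them, so fast-forward is possible.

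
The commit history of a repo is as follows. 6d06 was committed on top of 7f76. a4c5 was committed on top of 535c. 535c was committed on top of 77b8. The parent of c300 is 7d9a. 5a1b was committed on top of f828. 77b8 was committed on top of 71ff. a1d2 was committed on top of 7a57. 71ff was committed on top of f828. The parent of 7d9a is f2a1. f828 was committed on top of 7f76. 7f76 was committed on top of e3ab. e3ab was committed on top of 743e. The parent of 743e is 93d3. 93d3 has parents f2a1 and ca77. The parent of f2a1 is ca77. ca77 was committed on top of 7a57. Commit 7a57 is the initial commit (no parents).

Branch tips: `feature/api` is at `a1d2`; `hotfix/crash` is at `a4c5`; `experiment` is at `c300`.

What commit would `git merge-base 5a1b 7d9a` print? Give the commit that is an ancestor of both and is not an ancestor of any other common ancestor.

f2a1

Ancestors of 5a1b: {5a1b, 743e, 7a57, 7f76, 93d3, ca77, e3ab, f2a1, f828}.
Ancestors of 7d9a: {7a57, 7d9a, ca77, f2a1}.
Common ancestors: {7a57, ca77, f2a1}.
Among these, f2a1 is not an ancestor of any other common ancestor — it is the merge base.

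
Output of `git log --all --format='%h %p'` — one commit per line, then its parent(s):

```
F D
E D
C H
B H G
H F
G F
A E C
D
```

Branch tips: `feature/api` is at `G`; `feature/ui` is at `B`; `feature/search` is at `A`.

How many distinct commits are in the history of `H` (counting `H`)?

Walking parent pointers from H: reachable set = {D, F, H}.
That is 3 commits.

3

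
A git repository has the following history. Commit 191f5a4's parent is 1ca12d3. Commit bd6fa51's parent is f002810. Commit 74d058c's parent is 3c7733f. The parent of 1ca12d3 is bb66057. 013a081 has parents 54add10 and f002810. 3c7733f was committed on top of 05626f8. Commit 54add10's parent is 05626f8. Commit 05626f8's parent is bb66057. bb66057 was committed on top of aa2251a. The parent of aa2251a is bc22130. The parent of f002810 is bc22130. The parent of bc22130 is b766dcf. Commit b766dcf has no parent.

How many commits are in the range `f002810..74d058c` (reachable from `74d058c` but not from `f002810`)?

5

Reachable from 74d058c: {05626f8, 3c7733f, 74d058c, aa2251a, b766dcf, bb66057, bc22130}.
Reachable from f002810: {b766dcf, bc22130, f002810}.
In 74d058c's history but not f002810's: {05626f8, 3c7733f, 74d058c, aa2251a, bb66057} — 5 commits.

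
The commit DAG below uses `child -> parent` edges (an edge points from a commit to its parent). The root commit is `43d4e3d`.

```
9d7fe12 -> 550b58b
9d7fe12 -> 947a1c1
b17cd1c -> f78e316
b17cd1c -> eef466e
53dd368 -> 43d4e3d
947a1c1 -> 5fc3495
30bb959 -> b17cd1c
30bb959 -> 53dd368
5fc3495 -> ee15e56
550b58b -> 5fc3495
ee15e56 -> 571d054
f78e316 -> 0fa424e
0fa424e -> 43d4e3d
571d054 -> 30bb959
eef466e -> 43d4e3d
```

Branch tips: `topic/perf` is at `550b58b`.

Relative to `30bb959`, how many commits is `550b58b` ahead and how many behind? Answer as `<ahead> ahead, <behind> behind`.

Reachable from 550b58b: {0fa424e, 30bb959, 43d4e3d, 53dd368, 550b58b, 571d054, 5fc3495, b17cd1c, ee15e56, eef466e, f78e316}.
Reachable from 30bb959: {0fa424e, 30bb959, 43d4e3d, 53dd368, b17cd1c, eef466e, f78e316}.
Only in 550b58b's history (ahead): {550b58b, 571d054, 5fc3495, ee15e56} — 4.
Only in 30bb959's history (behind): {} — 0.

4 ahead, 0 behind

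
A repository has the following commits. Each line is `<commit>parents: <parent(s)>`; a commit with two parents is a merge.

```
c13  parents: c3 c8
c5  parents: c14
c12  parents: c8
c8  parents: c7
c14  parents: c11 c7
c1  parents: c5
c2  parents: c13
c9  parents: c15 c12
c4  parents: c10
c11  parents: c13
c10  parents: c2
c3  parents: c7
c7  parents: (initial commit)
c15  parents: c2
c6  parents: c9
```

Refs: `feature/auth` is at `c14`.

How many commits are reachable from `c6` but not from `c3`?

Reachable from c6: {c12, c13, c15, c2, c3, c6, c7, c8, c9}.
Reachable from c3: {c3, c7}.
In c6's history but not c3's: {c12, c13, c15, c2, c6, c8, c9} — 7 commits.

7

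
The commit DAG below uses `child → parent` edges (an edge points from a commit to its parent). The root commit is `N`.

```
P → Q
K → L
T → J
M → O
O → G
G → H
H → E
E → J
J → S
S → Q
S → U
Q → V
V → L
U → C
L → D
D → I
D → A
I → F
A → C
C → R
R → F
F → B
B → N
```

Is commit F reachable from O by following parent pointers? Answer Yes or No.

Yes

Ancestors of O (commits reachable by following parents): {A, B, C, D, E, F, G, H, I, J, L, N, O, Q, R, S, U, V}.
F is in that set, so it is an ancestor of O.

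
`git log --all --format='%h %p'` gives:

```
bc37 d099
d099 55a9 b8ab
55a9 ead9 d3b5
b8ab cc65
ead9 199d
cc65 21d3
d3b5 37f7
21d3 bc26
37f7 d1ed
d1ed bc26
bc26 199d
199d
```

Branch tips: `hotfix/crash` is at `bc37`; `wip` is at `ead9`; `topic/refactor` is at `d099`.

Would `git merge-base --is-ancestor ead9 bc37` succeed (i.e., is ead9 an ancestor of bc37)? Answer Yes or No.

Yes

Ancestors of bc37 (commits reachable by following parents): {199d, 21d3, 37f7, 55a9, b8ab, bc26, bc37, cc65, d099, d1ed, d3b5, ead9}.
ead9 is in that set, so it is an ancestor of bc37.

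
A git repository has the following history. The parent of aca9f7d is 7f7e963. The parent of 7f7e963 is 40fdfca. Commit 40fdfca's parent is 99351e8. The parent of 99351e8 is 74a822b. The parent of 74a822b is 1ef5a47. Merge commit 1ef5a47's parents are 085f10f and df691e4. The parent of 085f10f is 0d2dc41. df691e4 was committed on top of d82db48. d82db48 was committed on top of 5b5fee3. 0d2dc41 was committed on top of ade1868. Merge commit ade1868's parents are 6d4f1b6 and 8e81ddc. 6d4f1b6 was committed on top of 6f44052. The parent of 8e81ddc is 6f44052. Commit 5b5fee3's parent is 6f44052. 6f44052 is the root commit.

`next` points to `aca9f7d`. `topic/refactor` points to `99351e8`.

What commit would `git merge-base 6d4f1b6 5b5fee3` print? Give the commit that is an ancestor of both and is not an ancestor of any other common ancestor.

6f44052

Ancestors of 6d4f1b6: {6d4f1b6, 6f44052}.
Ancestors of 5b5fee3: {5b5fee3, 6f44052}.
Common ancestors: {6f44052}.
The only common ancestor is 6f44052, so it is the merge base.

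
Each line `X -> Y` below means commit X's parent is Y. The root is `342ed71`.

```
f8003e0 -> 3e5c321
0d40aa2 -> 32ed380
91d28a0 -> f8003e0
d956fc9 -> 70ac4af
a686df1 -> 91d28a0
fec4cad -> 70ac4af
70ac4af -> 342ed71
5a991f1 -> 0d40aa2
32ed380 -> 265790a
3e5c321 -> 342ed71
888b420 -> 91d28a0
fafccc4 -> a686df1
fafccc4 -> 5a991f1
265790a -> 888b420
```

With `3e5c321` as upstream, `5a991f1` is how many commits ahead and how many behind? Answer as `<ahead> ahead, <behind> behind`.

Reachable from 5a991f1: {0d40aa2, 265790a, 32ed380, 342ed71, 3e5c321, 5a991f1, 888b420, 91d28a0, f8003e0}.
Reachable from 3e5c321: {342ed71, 3e5c321}.
Only in 5a991f1's history (ahead): {0d40aa2, 265790a, 32ed380, 5a991f1, 888b420, 91d28a0, f8003e0} — 7.
Only in 3e5c321's history (behind): {} — 0.

7 ahead, 0 behind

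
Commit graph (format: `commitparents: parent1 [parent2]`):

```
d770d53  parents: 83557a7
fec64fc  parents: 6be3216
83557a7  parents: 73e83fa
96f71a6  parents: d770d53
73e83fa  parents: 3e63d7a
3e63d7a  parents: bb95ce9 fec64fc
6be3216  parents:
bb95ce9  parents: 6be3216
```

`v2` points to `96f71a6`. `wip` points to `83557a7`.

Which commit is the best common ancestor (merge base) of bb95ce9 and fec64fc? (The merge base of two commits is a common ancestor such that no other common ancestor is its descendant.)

Ancestors of bb95ce9: {6be3216, bb95ce9}.
Ancestors of fec64fc: {6be3216, fec64fc}.
Common ancestors: {6be3216}.
The only common ancestor is 6be3216, so it is the merge base.

6be3216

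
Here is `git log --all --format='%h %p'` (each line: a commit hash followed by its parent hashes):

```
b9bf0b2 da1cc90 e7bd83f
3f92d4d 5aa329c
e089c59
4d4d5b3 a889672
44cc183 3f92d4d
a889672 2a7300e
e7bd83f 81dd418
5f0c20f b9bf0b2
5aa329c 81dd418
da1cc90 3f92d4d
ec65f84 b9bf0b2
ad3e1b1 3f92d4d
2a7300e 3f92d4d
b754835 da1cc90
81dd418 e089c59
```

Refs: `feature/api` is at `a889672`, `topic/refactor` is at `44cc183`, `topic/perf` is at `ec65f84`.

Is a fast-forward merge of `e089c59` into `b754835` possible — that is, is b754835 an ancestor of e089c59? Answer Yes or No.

A fast-forward from b754835 to e089c59 is possible iff b754835 is an ancestor of e089c59.
Ancestors of e089c59: {e089c59}.
b754835 is not among them, so fast-forward is not possible.

No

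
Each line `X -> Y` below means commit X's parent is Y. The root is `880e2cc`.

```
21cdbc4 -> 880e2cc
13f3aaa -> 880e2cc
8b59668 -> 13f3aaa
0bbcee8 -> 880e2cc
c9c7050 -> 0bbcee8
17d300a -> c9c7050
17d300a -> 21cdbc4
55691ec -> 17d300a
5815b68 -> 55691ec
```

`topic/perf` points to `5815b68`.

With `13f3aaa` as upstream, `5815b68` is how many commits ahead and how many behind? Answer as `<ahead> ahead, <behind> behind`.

6 ahead, 1 behind

Reachable from 5815b68: {0bbcee8, 17d300a, 21cdbc4, 55691ec, 5815b68, 880e2cc, c9c7050}.
Reachable from 13f3aaa: {13f3aaa, 880e2cc}.
Only in 5815b68's history (ahead): {0bbcee8, 17d300a, 21cdbc4, 55691ec, 5815b68, c9c7050} — 6.
Only in 13f3aaa's history (behind): {13f3aaa} — 1.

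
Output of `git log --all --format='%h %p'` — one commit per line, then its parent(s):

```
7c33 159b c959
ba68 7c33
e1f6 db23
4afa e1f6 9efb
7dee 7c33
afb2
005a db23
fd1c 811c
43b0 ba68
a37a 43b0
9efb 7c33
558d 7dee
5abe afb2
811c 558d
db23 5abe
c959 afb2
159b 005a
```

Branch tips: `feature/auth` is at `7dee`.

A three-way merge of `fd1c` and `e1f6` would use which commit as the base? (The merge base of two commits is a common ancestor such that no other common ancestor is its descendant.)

db23

Ancestors of fd1c: {005a, 159b, 558d, 5abe, 7c33, 7dee, 811c, afb2, c959, db23, fd1c}.
Ancestors of e1f6: {5abe, afb2, db23, e1f6}.
Common ancestors: {5abe, afb2, db23}.
Among these, db23 is not an ancestor of any other common ancestor — it is the merge base.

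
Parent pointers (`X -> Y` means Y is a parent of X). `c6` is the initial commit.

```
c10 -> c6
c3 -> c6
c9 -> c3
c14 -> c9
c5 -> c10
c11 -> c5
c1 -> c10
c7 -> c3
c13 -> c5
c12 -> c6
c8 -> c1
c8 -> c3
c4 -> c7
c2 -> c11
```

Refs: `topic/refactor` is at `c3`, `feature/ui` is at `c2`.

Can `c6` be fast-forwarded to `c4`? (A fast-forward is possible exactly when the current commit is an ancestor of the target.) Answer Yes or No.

A fast-forward from c6 to c4 is possible iff c6 is an ancestor of c4.
Ancestors of c4: {c3, c4, c6, c7}.
c6 is among them, so fast-forward is possible.

Yes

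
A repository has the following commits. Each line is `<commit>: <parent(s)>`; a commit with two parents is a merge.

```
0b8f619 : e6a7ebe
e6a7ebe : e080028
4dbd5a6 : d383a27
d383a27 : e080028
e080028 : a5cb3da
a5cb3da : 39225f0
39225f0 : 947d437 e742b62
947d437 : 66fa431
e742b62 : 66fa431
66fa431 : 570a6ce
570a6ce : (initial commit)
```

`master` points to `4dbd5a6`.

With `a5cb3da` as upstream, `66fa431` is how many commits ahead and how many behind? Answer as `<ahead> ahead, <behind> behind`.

Reachable from 66fa431: {570a6ce, 66fa431}.
Reachable from a5cb3da: {39225f0, 570a6ce, 66fa431, 947d437, a5cb3da, e742b62}.
Only in 66fa431's history (ahead): {} — 0.
Only in a5cb3da's history (behind): {39225f0, 947d437, a5cb3da, e742b62} — 4.

0 ahead, 4 behind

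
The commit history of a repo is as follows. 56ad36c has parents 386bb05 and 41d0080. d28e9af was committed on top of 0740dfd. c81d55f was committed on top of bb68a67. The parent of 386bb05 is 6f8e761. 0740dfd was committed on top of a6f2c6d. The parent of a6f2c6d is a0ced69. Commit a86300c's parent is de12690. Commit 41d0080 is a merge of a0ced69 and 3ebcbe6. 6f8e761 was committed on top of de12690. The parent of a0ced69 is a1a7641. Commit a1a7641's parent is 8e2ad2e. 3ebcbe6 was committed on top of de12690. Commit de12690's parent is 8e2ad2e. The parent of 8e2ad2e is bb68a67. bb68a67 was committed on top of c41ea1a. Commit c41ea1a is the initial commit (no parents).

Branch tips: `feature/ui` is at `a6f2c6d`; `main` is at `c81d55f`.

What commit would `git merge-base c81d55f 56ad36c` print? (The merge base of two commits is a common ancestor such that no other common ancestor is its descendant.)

Ancestors of c81d55f: {bb68a67, c41ea1a, c81d55f}.
Ancestors of 56ad36c: {386bb05, 3ebcbe6, 41d0080, 56ad36c, 6f8e761, 8e2ad2e, a0ced69, a1a7641, bb68a67, c41ea1a, de12690}.
Common ancestors: {bb68a67, c41ea1a}.
Among these, bb68a67 is not an ancestor of any other common ancestor — it is the merge base.

bb68a67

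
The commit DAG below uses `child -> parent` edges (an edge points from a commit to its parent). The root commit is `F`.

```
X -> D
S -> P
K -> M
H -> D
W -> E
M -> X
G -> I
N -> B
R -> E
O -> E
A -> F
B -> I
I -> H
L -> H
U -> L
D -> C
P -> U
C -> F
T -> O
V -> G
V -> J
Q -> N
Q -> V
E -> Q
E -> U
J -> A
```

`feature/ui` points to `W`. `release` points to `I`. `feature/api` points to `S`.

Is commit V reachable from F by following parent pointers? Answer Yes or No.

Ancestors of F: {F}.
V is not in that set, so it is not an ancestor of F.

No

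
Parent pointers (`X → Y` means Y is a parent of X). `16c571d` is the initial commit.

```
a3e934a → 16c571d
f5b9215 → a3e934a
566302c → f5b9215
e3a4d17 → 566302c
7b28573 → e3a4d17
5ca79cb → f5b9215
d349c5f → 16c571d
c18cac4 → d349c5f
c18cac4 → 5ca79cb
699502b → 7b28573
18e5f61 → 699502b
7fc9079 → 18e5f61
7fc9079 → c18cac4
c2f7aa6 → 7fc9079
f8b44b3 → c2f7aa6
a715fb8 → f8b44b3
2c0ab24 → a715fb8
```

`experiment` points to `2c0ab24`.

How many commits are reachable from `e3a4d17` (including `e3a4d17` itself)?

Walking parent pointers from e3a4d17: reachable set = {16c571d, 566302c, a3e934a, e3a4d17, f5b9215}.
That is 5 commits.

5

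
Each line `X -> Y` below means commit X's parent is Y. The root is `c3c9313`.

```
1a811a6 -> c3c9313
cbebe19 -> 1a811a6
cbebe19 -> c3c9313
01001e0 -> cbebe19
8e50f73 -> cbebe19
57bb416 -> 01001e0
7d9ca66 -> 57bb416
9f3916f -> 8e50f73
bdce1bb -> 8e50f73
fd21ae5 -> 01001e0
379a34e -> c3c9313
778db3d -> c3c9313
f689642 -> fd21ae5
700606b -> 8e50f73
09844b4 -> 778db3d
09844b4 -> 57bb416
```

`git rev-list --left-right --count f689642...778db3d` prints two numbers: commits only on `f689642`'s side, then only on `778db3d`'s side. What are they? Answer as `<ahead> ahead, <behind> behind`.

5 ahead, 1 behind

Reachable from f689642: {01001e0, 1a811a6, c3c9313, cbebe19, f689642, fd21ae5}.
Reachable from 778db3d: {778db3d, c3c9313}.
Only in f689642's history (ahead): {01001e0, 1a811a6, cbebe19, f689642, fd21ae5} — 5.
Only in 778db3d's history (behind): {778db3d} — 1.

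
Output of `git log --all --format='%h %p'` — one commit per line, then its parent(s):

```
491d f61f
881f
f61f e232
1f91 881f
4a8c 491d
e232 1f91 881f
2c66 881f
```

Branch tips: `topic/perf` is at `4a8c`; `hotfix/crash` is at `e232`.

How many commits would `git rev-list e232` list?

Walking parent pointers from e232: reachable set = {1f91, 881f, e232}.
That is 3 commits.

3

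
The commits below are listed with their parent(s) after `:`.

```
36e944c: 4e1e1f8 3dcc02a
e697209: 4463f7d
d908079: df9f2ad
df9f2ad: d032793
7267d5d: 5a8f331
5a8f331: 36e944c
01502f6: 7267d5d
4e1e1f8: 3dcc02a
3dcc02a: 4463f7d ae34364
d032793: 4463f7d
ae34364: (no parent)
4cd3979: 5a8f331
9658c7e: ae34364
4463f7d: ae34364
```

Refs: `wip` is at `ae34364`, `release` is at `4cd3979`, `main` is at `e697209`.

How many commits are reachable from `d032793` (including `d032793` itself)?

3

Walking parent pointers from d032793: reachable set = {4463f7d, ae34364, d032793}.
That is 3 commits.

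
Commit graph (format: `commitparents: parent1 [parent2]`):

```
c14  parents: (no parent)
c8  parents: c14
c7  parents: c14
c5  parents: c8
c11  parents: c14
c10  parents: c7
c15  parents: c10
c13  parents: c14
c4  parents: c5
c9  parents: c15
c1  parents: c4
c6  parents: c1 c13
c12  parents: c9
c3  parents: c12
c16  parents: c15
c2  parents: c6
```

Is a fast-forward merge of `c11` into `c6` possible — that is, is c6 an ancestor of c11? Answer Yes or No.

No

A fast-forward from c6 to c11 is possible iff c6 is an ancestor of c11.
Ancestors of c11: {c11, c14}.
c6 is not among them, so fast-forward is not possible.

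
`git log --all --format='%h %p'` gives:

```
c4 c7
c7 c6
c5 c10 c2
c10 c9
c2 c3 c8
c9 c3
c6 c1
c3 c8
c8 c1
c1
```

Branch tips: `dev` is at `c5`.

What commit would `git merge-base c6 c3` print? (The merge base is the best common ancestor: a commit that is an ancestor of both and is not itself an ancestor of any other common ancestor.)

Ancestors of c6: {c1, c6}.
Ancestors of c3: {c1, c3, c8}.
Common ancestors: {c1}.
The only common ancestor is c1, so it is the merge base.

c1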